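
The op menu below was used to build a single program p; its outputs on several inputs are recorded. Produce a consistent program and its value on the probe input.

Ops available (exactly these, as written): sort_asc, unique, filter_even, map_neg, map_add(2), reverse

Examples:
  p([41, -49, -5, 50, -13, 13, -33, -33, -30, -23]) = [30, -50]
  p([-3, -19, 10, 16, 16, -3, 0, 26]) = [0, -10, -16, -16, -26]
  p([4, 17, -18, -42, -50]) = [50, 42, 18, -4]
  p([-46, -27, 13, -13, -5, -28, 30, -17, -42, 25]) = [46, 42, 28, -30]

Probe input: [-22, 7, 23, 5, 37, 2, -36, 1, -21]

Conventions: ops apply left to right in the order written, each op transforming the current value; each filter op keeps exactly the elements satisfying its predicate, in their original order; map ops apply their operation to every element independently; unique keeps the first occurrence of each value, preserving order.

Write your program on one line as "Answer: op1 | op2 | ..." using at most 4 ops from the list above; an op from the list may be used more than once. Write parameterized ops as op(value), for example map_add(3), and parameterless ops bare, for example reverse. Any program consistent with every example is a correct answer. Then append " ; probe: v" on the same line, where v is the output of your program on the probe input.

filter_even | sort_asc | map_neg ; probe: [36, 22, -2]

Check, running the answer program on each example:
  [41, -49, -5, 50, -13, 13, -33, -33, -30, -23] -> [50, -30] -> [-30, 50] -> [30, -50]
  [-3, -19, 10, 16, 16, -3, 0, 26] -> [10, 16, 16, 0, 26] -> [0, 10, 16, 16, 26] -> [0, -10, -16, -16, -26]
  [4, 17, -18, -42, -50] -> [4, -18, -42, -50] -> [-50, -42, -18, 4] -> [50, 42, 18, -4]
  [-46, -27, 13, -13, -5, -28, 30, -17, -42, 25] -> [-46, -28, 30, -42] -> [-46, -42, -28, 30] -> [46, 42, 28, -30]
  probe: [-22, 7, 23, 5, 37, 2, -36, 1, -21] -> [-22, 2, -36] -> [-36, -22, 2] -> [36, 22, -2]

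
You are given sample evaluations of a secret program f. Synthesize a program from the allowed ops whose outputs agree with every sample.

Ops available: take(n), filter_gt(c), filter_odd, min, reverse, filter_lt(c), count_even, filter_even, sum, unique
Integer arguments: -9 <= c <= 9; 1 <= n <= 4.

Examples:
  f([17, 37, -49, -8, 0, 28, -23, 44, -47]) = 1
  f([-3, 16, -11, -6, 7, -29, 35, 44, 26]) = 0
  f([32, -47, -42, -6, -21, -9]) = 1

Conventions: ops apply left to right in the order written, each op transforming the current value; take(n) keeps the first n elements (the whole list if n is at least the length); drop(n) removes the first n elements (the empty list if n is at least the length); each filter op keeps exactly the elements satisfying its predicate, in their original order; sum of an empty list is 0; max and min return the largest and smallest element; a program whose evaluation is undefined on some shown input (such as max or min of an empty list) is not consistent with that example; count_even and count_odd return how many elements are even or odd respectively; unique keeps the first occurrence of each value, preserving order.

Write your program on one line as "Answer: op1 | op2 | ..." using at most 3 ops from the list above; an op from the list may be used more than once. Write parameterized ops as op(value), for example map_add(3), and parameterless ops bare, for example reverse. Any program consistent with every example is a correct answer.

filter_lt(-7) | count_even

Check, running the answer program on each example:
  [17, 37, -49, -8, 0, 28, -23, 44, -47] -> [-49, -8, -23, -47] -> 1
  [-3, 16, -11, -6, 7, -29, 35, 44, 26] -> [-11, -29] -> 0
  [32, -47, -42, -6, -21, -9] -> [-47, -42, -21, -9] -> 1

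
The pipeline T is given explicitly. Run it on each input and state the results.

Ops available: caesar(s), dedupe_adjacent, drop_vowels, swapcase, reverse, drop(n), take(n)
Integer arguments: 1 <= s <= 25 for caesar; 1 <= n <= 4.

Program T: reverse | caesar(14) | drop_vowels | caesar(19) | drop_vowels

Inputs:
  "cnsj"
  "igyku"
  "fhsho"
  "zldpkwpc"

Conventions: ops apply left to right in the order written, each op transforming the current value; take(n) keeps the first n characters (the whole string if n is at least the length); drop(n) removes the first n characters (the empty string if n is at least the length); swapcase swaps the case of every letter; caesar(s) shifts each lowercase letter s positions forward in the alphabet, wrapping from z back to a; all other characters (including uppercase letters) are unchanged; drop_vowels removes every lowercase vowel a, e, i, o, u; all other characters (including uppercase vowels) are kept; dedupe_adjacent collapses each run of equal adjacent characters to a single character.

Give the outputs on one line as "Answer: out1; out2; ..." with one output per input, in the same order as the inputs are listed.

"qzj"; "rfp"; "vzm"; "jwdrwksg"

Execution, op by op:
  "cnsj" -> "jsnc" -> "xgbq" -> "xgbq" -> "qzuj" -> "qzj"
  "igyku" -> "ukygi" -> "iymuw" -> "ymw" -> "rfp" -> "rfp"
  "fhsho" -> "ohshf" -> "cvgvt" -> "cvgvt" -> "vozom" -> "vzm"
  "zldpkwpc" -> "cpwkpdlz" -> "qdkydrzn" -> "qdkydrzn" -> "jwdrwksg" -> "jwdrwksg"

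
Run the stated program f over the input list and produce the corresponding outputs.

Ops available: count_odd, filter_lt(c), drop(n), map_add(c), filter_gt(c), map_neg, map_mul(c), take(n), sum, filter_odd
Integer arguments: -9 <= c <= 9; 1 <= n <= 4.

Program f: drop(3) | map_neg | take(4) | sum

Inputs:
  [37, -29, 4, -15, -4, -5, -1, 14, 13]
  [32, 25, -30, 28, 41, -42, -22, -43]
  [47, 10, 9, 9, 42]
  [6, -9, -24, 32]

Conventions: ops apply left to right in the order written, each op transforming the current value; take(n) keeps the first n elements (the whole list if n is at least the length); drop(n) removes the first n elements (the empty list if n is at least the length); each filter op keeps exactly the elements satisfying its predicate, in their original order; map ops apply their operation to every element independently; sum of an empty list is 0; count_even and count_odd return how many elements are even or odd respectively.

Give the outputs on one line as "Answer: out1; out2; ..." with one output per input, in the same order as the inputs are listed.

25; -5; -51; -32

Execution, op by op:
  [37, -29, 4, -15, -4, -5, -1, 14, 13] -> [-15, -4, -5, -1, 14, 13] -> [15, 4, 5, 1, -14, -13] -> [15, 4, 5, 1] -> 25
  [32, 25, -30, 28, 41, -42, -22, -43] -> [28, 41, -42, -22, -43] -> [-28, -41, 42, 22, 43] -> [-28, -41, 42, 22] -> -5
  [47, 10, 9, 9, 42] -> [9, 42] -> [-9, -42] -> [-9, -42] -> -51
  [6, -9, -24, 32] -> [32] -> [-32] -> [-32] -> -32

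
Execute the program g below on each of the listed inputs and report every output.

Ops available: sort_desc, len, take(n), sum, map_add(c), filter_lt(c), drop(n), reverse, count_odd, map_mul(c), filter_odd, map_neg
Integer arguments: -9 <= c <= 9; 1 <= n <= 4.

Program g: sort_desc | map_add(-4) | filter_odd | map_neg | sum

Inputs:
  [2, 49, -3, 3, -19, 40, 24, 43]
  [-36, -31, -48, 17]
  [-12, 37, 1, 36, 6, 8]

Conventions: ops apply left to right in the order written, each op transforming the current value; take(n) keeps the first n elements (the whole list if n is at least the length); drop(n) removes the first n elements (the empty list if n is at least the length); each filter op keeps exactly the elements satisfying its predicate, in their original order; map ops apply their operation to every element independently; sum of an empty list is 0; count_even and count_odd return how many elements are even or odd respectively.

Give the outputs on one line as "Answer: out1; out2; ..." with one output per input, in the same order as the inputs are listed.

-53; 22; -30

Execution, op by op:
  [2, 49, -3, 3, -19, 40, 24, 43] -> [49, 43, 40, 24, 3, 2, -3, -19] -> [45, 39, 36, 20, -1, -2, -7, -23] -> [45, 39, -1, -7, -23] -> [-45, -39, 1, 7, 23] -> -53
  [-36, -31, -48, 17] -> [17, -31, -36, -48] -> [13, -35, -40, -52] -> [13, -35] -> [-13, 35] -> 22
  [-12, 37, 1, 36, 6, 8] -> [37, 36, 8, 6, 1, -12] -> [33, 32, 4, 2, -3, -16] -> [33, -3] -> [-33, 3] -> -30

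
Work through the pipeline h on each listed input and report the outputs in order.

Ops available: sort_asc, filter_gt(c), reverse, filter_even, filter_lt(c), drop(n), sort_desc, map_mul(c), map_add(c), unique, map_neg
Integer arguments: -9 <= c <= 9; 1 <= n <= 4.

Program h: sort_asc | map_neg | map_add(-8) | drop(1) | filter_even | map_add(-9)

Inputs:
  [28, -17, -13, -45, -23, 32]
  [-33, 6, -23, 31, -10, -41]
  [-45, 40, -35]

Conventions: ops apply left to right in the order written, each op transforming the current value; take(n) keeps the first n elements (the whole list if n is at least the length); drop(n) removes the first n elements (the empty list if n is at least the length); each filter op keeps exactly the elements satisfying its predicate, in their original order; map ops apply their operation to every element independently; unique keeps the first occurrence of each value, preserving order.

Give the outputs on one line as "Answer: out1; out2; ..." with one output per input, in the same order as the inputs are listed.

Execution, op by op:
  [28, -17, -13, -45, -23, 32] -> [-45, -23, -17, -13, 28, 32] -> [45, 23, 17, 13, -28, -32] -> [37, 15, 9, 5, -36, -40] -> [15, 9, 5, -36, -40] -> [-36, -40] -> [-45, -49]
  [-33, 6, -23, 31, -10, -41] -> [-41, -33, -23, -10, 6, 31] -> [41, 33, 23, 10, -6, -31] -> [33, 25, 15, 2, -14, -39] -> [25, 15, 2, -14, -39] -> [2, -14] -> [-7, -23]
  [-45, 40, -35] -> [-45, -35, 40] -> [45, 35, -40] -> [37, 27, -48] -> [27, -48] -> [-48] -> [-57]

[-45, -49]; [-7, -23]; [-57]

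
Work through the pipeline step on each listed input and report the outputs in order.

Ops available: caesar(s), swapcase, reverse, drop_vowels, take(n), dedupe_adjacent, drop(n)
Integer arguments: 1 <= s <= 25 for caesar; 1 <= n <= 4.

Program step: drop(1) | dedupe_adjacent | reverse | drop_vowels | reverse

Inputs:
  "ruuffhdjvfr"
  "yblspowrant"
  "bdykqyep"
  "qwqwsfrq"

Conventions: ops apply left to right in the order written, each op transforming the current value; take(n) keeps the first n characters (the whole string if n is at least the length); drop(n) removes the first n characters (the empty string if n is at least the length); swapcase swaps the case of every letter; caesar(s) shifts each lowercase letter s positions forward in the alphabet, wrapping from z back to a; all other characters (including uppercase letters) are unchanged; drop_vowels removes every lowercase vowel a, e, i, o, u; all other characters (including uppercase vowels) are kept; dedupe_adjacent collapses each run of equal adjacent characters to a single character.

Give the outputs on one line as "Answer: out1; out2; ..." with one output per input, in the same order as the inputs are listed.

Execution, op by op:
  "ruuffhdjvfr" -> "uuffhdjvfr" -> "ufhdjvfr" -> "rfvjdhfu" -> "rfvjdhf" -> "fhdjvfr"
  "yblspowrant" -> "blspowrant" -> "blspowrant" -> "tnarwopslb" -> "tnrwpslb" -> "blspwrnt"
  "bdykqyep" -> "dykqyep" -> "dykqyep" -> "peyqkyd" -> "pyqkyd" -> "dykqyp"
  "qwqwsfrq" -> "wqwsfrq" -> "wqwsfrq" -> "qrfswqw" -> "qrfswqw" -> "wqwsfrq"

"fhdjvfr"; "blspwrnt"; "dykqyp"; "wqwsfrq"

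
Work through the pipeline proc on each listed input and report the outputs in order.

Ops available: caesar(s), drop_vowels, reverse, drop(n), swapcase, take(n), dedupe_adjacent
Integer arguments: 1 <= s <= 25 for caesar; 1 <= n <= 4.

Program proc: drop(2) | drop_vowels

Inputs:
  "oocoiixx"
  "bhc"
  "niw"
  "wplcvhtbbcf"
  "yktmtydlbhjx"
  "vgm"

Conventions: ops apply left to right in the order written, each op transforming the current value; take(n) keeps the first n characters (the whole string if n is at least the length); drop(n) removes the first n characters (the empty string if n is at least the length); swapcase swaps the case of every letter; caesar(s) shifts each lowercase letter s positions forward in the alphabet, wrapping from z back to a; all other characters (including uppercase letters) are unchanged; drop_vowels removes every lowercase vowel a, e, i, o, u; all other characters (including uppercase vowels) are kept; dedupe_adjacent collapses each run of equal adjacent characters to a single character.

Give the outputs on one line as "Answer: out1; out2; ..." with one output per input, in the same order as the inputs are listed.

Execution, op by op:
  "oocoiixx" -> "coiixx" -> "cxx"
  "bhc" -> "c" -> "c"
  "niw" -> "w" -> "w"
  "wplcvhtbbcf" -> "lcvhtbbcf" -> "lcvhtbbcf"
  "yktmtydlbhjx" -> "tmtydlbhjx" -> "tmtydlbhjx"
  "vgm" -> "m" -> "m"

"cxx"; "c"; "w"; "lcvhtbbcf"; "tmtydlbhjx"; "m"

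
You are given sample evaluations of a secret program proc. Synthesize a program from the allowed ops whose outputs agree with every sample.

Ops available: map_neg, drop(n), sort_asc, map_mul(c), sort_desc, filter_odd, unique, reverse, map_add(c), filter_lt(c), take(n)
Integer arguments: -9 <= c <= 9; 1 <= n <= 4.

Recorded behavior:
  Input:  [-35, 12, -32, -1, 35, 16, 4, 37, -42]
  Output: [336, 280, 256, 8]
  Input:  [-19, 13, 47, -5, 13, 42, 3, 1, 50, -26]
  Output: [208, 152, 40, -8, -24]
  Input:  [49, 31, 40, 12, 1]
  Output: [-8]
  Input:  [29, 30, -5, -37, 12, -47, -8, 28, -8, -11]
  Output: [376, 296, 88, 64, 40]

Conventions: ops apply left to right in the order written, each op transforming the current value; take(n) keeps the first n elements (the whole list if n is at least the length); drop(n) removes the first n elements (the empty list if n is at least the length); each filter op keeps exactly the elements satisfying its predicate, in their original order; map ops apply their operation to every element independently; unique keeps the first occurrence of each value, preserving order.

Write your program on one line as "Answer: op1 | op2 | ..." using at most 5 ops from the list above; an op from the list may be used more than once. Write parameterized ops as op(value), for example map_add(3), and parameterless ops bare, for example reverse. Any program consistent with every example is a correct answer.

filter_lt(4) | map_neg | unique | map_mul(8) | sort_desc

Check, running the answer program on each example:
  [-35, 12, -32, -1, 35, 16, 4, 37, -42] -> [-35, -32, -1, -42] -> [35, 32, 1, 42] -> [35, 32, 1, 42] -> [280, 256, 8, 336] -> [336, 280, 256, 8]
  [-19, 13, 47, -5, 13, 42, 3, 1, 50, -26] -> [-19, -5, 3, 1, -26] -> [19, 5, -3, -1, 26] -> [19, 5, -3, -1, 26] -> [152, 40, -24, -8, 208] -> [208, 152, 40, -8, -24]
  [49, 31, 40, 12, 1] -> [1] -> [-1] -> [-1] -> [-8] -> [-8]
  [29, 30, -5, -37, 12, -47, -8, 28, -8, -11] -> [-5, -37, -47, -8, -8, -11] -> [5, 37, 47, 8, 8, 11] -> [5, 37, 47, 8, 11] -> [40, 296, 376, 64, 88] -> [376, 296, 88, 64, 40]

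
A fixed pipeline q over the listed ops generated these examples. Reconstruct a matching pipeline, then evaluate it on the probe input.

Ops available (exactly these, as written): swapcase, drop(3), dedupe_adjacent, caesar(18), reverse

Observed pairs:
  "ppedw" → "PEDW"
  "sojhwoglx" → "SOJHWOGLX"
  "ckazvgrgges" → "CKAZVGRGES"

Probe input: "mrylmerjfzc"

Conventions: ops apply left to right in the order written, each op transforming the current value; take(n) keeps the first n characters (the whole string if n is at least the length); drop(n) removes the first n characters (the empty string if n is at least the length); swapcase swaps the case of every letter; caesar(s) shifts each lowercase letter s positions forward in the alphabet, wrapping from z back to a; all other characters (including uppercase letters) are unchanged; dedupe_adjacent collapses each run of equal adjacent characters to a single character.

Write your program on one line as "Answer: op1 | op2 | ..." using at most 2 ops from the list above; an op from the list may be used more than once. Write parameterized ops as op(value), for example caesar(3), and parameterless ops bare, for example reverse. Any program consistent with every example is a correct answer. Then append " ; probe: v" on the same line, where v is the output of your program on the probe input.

swapcase | dedupe_adjacent ; probe: "MRYLMERJFZC"

Check, running the answer program on each example:
  "ppedw" -> "PPEDW" -> "PEDW"
  "sojhwoglx" -> "SOJHWOGLX" -> "SOJHWOGLX"
  "ckazvgrgges" -> "CKAZVGRGGES" -> "CKAZVGRGES"
  probe: "mrylmerjfzc" -> "MRYLMERJFZC" -> "MRYLMERJFZC"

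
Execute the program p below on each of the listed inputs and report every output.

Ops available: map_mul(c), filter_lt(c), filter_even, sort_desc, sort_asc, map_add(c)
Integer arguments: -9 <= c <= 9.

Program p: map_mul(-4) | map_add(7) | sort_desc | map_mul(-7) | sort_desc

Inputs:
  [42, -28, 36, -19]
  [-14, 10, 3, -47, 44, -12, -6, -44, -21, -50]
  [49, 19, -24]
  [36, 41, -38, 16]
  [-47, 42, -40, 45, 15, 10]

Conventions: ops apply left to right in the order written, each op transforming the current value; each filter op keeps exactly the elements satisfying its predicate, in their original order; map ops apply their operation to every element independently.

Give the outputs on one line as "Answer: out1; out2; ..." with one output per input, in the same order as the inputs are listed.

[1127, 959, -581, -833]; [1183, 231, 35, -217, -385, -441, -637, -1281, -1365, -1449]; [1323, 483, -721]; [1099, 959, 399, -1113]; [1211, 1127, 371, 231, -1169, -1365]

Execution, op by op:
  [42, -28, 36, -19] -> [-168, 112, -144, 76] -> [-161, 119, -137, 83] -> [119, 83, -137, -161] -> [-833, -581, 959, 1127] -> [1127, 959, -581, -833]
  [-14, 10, 3, -47, 44, -12, -6, -44, -21, -50] -> [56, -40, -12, 188, -176, 48, 24, 176, 84, 200] -> [63, -33, -5, 195, -169, 55, 31, 183, 91, 207] -> [207, 195, 183, 91, 63, 55, 31, -5, -33, -169] -> [-1449, -1365, -1281, -637, -441, -385, -217, 35, 231, 1183] -> [1183, 231, 35, -217, -385, -441, -637, -1281, -1365, -1449]
  [49, 19, -24] -> [-196, -76, 96] -> [-189, -69, 103] -> [103, -69, -189] -> [-721, 483, 1323] -> [1323, 483, -721]
  [36, 41, -38, 16] -> [-144, -164, 152, -64] -> [-137, -157, 159, -57] -> [159, -57, -137, -157] -> [-1113, 399, 959, 1099] -> [1099, 959, 399, -1113]
  [-47, 42, -40, 45, 15, 10] -> [188, -168, 160, -180, -60, -40] -> [195, -161, 167, -173, -53, -33] -> [195, 167, -33, -53, -161, -173] -> [-1365, -1169, 231, 371, 1127, 1211] -> [1211, 1127, 371, 231, -1169, -1365]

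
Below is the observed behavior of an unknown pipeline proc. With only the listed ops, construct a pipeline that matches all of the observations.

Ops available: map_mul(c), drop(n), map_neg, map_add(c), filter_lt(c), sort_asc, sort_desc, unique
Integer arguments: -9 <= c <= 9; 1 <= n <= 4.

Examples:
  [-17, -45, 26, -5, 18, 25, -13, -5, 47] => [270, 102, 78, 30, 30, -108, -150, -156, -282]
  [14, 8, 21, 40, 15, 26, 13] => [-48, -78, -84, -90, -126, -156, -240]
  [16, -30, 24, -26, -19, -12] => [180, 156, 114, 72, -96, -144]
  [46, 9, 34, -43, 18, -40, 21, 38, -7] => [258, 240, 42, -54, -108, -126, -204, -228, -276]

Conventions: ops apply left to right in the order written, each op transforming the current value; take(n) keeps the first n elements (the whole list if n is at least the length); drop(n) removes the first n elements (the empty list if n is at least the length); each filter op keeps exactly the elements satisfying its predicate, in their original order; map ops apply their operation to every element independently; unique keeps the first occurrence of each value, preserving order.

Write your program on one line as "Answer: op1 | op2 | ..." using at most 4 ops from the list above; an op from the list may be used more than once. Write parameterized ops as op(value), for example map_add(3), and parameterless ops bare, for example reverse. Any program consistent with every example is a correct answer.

map_neg | sort_asc | map_mul(6) | sort_desc

Check, running the answer program on each example:
  [-17, -45, 26, -5, 18, 25, -13, -5, 47] -> [17, 45, -26, 5, -18, -25, 13, 5, -47] -> [-47, -26, -25, -18, 5, 5, 13, 17, 45] -> [-282, -156, -150, -108, 30, 30, 78, 102, 270] -> [270, 102, 78, 30, 30, -108, -150, -156, -282]
  [14, 8, 21, 40, 15, 26, 13] -> [-14, -8, -21, -40, -15, -26, -13] -> [-40, -26, -21, -15, -14, -13, -8] -> [-240, -156, -126, -90, -84, -78, -48] -> [-48, -78, -84, -90, -126, -156, -240]
  [16, -30, 24, -26, -19, -12] -> [-16, 30, -24, 26, 19, 12] -> [-24, -16, 12, 19, 26, 30] -> [-144, -96, 72, 114, 156, 180] -> [180, 156, 114, 72, -96, -144]
  [46, 9, 34, -43, 18, -40, 21, 38, -7] -> [-46, -9, -34, 43, -18, 40, -21, -38, 7] -> [-46, -38, -34, -21, -18, -9, 7, 40, 43] -> [-276, -228, -204, -126, -108, -54, 42, 240, 258] -> [258, 240, 42, -54, -108, -126, -204, -228, -276]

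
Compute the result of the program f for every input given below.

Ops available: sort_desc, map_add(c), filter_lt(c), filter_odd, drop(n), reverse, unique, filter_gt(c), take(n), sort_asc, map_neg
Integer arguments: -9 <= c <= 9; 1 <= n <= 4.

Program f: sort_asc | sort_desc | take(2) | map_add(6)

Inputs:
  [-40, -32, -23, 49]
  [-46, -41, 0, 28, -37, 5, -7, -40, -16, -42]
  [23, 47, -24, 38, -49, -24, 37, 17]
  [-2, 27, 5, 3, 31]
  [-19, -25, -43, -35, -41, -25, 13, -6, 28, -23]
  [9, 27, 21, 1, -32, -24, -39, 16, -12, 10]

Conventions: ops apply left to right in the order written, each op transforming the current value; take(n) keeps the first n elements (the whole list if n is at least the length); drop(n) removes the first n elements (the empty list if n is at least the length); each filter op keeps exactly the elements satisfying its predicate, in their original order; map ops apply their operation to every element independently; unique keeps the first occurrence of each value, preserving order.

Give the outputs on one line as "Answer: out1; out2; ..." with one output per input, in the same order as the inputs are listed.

Execution, op by op:
  [-40, -32, -23, 49] -> [-40, -32, -23, 49] -> [49, -23, -32, -40] -> [49, -23] -> [55, -17]
  [-46, -41, 0, 28, -37, 5, -7, -40, -16, -42] -> [-46, -42, -41, -40, -37, -16, -7, 0, 5, 28] -> [28, 5, 0, -7, -16, -37, -40, -41, -42, -46] -> [28, 5] -> [34, 11]
  [23, 47, -24, 38, -49, -24, 37, 17] -> [-49, -24, -24, 17, 23, 37, 38, 47] -> [47, 38, 37, 23, 17, -24, -24, -49] -> [47, 38] -> [53, 44]
  [-2, 27, 5, 3, 31] -> [-2, 3, 5, 27, 31] -> [31, 27, 5, 3, -2] -> [31, 27] -> [37, 33]
  [-19, -25, -43, -35, -41, -25, 13, -6, 28, -23] -> [-43, -41, -35, -25, -25, -23, -19, -6, 13, 28] -> [28, 13, -6, -19, -23, -25, -25, -35, -41, -43] -> [28, 13] -> [34, 19]
  [9, 27, 21, 1, -32, -24, -39, 16, -12, 10] -> [-39, -32, -24, -12, 1, 9, 10, 16, 21, 27] -> [27, 21, 16, 10, 9, 1, -12, -24, -32, -39] -> [27, 21] -> [33, 27]

[55, -17]; [34, 11]; [53, 44]; [37, 33]; [34, 19]; [33, 27]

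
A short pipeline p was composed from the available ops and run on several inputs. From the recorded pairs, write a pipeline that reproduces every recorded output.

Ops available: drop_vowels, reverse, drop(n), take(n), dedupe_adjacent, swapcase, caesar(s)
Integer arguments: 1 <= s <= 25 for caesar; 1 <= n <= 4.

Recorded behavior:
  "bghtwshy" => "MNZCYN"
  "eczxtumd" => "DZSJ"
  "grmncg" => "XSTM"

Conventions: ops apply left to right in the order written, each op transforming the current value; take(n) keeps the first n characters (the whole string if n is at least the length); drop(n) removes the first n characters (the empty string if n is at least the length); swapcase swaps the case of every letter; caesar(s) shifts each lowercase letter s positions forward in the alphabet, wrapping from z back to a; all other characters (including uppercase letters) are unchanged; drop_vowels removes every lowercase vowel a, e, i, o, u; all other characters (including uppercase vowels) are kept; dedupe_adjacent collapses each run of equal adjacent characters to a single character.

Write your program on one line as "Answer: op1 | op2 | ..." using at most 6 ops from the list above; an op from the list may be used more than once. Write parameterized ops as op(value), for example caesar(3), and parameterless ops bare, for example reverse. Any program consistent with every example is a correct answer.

drop_vowels | caesar(6) | drop_vowels | swapcase | drop(1)

Check, running the answer program on each example:
  "bghtwshy" -> "bghtwshy" -> "hmnzcyne" -> "hmnzcyn" -> "HMNZCYN" -> "MNZCYN"
  "eczxtumd" -> "czxtmd" -> "ifdzsj" -> "fdzsj" -> "FDZSJ" -> "DZSJ"
  "grmncg" -> "grmncg" -> "mxstim" -> "mxstm" -> "MXSTM" -> "XSTM"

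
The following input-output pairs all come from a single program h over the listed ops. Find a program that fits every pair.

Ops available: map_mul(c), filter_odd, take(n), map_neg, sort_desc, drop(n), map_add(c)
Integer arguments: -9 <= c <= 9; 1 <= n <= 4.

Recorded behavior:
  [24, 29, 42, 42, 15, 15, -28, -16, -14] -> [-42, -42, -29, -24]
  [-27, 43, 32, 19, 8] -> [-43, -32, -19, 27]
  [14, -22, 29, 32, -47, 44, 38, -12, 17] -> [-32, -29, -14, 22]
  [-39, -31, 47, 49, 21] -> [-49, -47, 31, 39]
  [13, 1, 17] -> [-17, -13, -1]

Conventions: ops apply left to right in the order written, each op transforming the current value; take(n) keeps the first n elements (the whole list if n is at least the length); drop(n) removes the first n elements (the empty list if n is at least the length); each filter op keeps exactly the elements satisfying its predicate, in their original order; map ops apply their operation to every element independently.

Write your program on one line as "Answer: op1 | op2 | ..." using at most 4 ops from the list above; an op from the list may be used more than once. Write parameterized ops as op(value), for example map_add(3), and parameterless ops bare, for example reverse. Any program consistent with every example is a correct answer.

take(4) | sort_desc | map_neg

Check, running the answer program on each example:
  [24, 29, 42, 42, 15, 15, -28, -16, -14] -> [24, 29, 42, 42] -> [42, 42, 29, 24] -> [-42, -42, -29, -24]
  [-27, 43, 32, 19, 8] -> [-27, 43, 32, 19] -> [43, 32, 19, -27] -> [-43, -32, -19, 27]
  [14, -22, 29, 32, -47, 44, 38, -12, 17] -> [14, -22, 29, 32] -> [32, 29, 14, -22] -> [-32, -29, -14, 22]
  [-39, -31, 47, 49, 21] -> [-39, -31, 47, 49] -> [49, 47, -31, -39] -> [-49, -47, 31, 39]
  [13, 1, 17] -> [13, 1, 17] -> [17, 13, 1] -> [-17, -13, -1]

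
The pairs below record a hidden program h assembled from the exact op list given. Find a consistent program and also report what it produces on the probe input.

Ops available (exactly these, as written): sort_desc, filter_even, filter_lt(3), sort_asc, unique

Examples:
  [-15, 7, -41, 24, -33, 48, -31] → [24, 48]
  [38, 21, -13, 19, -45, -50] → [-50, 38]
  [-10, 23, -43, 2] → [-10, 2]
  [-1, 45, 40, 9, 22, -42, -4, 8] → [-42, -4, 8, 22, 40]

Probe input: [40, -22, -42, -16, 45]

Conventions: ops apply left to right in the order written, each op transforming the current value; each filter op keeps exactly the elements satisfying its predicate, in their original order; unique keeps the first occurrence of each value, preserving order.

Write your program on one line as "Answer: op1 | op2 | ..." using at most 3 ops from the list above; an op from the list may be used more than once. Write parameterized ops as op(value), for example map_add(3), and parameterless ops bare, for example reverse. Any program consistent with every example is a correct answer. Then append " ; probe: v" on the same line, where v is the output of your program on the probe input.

sort_desc | sort_asc | filter_even ; probe: [-42, -22, -16, 40]

Check, running the answer program on each example:
  [-15, 7, -41, 24, -33, 48, -31] -> [48, 24, 7, -15, -31, -33, -41] -> [-41, -33, -31, -15, 7, 24, 48] -> [24, 48]
  [38, 21, -13, 19, -45, -50] -> [38, 21, 19, -13, -45, -50] -> [-50, -45, -13, 19, 21, 38] -> [-50, 38]
  [-10, 23, -43, 2] -> [23, 2, -10, -43] -> [-43, -10, 2, 23] -> [-10, 2]
  [-1, 45, 40, 9, 22, -42, -4, 8] -> [45, 40, 22, 9, 8, -1, -4, -42] -> [-42, -4, -1, 8, 9, 22, 40, 45] -> [-42, -4, 8, 22, 40]
  probe: [40, -22, -42, -16, 45] -> [45, 40, -16, -22, -42] -> [-42, -22, -16, 40, 45] -> [-42, -22, -16, 40]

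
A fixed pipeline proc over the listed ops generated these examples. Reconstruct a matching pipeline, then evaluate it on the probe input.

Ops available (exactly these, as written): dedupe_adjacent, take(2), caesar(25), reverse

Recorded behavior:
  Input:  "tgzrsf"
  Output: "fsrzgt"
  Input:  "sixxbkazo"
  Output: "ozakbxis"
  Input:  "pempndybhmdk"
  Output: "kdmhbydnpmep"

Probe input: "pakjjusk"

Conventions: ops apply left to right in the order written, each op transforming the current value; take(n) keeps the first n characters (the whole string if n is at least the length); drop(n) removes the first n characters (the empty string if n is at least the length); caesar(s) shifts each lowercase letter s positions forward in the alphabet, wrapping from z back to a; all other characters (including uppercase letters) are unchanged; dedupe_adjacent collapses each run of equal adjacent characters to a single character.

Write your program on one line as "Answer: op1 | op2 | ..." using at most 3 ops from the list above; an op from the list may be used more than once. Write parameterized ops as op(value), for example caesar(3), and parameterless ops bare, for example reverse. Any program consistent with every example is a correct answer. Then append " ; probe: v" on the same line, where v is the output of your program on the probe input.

reverse | dedupe_adjacent ; probe: "ksujkap"

Check, running the answer program on each example:
  "tgzrsf" -> "fsrzgt" -> "fsrzgt"
  "sixxbkazo" -> "ozakbxxis" -> "ozakbxis"
  "pempndybhmdk" -> "kdmhbydnpmep" -> "kdmhbydnpmep"
  probe: "pakjjusk" -> "ksujjkap" -> "ksujkap"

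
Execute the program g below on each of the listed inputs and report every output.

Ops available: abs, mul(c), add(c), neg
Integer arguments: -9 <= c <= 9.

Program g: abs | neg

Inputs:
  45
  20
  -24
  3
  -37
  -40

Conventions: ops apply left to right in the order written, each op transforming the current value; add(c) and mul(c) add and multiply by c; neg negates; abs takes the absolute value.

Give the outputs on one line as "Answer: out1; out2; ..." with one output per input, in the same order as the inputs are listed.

-45; -20; -24; -3; -37; -40

Execution, op by op:
  45 -> 45 -> -45
  20 -> 20 -> -20
  -24 -> 24 -> -24
  3 -> 3 -> -3
  -37 -> 37 -> -37
  -40 -> 40 -> -40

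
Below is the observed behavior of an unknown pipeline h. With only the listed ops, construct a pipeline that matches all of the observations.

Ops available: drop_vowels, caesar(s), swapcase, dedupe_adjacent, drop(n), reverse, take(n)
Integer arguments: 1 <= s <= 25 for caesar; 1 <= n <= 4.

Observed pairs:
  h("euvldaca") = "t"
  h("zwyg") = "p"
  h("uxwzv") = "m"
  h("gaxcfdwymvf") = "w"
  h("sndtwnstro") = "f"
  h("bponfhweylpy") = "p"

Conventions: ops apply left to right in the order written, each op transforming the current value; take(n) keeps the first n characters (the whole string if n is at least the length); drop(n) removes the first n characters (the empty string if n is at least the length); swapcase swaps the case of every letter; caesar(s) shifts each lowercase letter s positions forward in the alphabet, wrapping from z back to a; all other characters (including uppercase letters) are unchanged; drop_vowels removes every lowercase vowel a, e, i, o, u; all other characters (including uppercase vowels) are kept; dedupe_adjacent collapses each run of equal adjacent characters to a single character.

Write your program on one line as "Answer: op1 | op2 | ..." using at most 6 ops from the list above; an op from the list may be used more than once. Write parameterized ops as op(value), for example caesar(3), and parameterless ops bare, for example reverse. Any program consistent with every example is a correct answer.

drop(2) | caesar(8) | reverse | drop_vowels | take(1) | caesar(9)

Check, running the answer program on each example:
  "euvldaca" -> "vldaca" -> "dtliki" -> "ikiltd" -> "kltd" -> "k" -> "t"
  "zwyg" -> "yg" -> "go" -> "og" -> "g" -> "g" -> "p"
  "uxwzv" -> "wzv" -> "ehd" -> "dhe" -> "dh" -> "d" -> "m"
  "gaxcfdwymvf" -> "xcfdwymvf" -> "fknlegudn" -> "ndugelnkf" -> "ndglnkf" -> "n" -> "w"
  "sndtwnstro" -> "dtwnstro" -> "lbevabzw" -> "wzbavebl" -> "wzbvbl" -> "w" -> "f"
  "bponfhweylpy" -> "onfhweylpy" -> "wvnpemgtxg" -> "gxtgmepnvw" -> "gxtgmpnvw" -> "g" -> "p"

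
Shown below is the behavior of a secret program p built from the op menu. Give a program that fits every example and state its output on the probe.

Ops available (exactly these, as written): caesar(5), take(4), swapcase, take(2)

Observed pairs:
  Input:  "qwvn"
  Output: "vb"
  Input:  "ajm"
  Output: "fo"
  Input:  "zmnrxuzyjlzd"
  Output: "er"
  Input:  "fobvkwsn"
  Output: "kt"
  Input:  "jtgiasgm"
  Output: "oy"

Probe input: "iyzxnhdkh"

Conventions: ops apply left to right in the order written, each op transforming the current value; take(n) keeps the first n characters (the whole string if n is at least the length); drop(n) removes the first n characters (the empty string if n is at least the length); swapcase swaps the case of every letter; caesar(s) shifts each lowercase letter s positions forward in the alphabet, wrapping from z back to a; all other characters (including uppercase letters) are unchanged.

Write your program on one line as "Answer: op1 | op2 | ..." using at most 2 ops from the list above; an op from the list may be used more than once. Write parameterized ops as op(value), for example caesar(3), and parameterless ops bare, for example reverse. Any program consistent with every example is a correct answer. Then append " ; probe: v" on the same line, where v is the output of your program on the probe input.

caesar(5) | take(2) ; probe: "nd"

Check, running the answer program on each example:
  "qwvn" -> "vbas" -> "vb"
  "ajm" -> "for" -> "fo"
  "zmnrxuzyjlzd" -> "erswczedoqei" -> "er"
  "fobvkwsn" -> "ktgapbxs" -> "kt"
  "jtgiasgm" -> "oylnfxlr" -> "oy"
  probe: "iyzxnhdkh" -> "ndecsmipm" -> "nd"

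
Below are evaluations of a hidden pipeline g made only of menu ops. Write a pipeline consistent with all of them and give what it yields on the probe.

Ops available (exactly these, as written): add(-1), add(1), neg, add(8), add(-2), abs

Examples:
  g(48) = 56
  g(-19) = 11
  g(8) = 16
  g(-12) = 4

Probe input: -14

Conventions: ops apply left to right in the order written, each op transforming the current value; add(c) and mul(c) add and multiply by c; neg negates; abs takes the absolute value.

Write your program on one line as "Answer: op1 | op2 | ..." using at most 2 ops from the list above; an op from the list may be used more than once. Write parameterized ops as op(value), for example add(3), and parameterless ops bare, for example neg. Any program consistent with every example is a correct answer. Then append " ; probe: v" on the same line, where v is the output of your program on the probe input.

add(8) | abs ; probe: 6

Check, running the answer program on each example:
  48 -> 56 -> 56
  -19 -> -11 -> 11
  8 -> 16 -> 16
  -12 -> -4 -> 4
  probe: -14 -> -6 -> 6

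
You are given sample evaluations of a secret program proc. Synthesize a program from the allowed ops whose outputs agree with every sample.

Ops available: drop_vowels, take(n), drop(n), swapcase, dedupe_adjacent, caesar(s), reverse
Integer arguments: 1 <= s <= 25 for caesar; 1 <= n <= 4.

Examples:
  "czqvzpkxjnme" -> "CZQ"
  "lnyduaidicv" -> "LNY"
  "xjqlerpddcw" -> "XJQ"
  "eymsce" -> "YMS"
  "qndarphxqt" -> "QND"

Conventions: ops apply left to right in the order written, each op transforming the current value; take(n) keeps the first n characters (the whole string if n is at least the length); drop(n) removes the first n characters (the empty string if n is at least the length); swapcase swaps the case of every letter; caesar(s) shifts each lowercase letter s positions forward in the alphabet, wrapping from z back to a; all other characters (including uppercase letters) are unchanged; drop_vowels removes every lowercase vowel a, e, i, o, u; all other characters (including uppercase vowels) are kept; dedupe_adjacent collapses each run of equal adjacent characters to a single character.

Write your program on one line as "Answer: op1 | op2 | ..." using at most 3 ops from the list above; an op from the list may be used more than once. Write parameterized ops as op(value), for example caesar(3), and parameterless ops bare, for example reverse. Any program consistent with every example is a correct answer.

drop_vowels | take(3) | swapcase

Check, running the answer program on each example:
  "czqvzpkxjnme" -> "czqvzpkxjnm" -> "czq" -> "CZQ"
  "lnyduaidicv" -> "lnyddcv" -> "lny" -> "LNY"
  "xjqlerpddcw" -> "xjqlrpddcw" -> "xjq" -> "XJQ"
  "eymsce" -> "ymsc" -> "yms" -> "YMS"
  "qndarphxqt" -> "qndrphxqt" -> "qnd" -> "QND"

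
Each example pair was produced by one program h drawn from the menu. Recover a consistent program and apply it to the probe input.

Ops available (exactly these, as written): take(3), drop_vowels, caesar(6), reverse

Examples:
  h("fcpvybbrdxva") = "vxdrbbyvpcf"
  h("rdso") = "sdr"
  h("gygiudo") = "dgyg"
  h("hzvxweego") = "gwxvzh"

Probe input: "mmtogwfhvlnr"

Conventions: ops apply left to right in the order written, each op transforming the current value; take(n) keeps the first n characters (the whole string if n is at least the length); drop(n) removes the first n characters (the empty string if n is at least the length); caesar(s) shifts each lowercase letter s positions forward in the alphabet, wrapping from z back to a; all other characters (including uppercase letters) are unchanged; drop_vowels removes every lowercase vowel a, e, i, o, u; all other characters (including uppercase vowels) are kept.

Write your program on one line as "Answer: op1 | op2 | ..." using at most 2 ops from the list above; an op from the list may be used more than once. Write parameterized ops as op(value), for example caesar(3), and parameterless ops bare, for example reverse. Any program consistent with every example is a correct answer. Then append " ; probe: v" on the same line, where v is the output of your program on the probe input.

reverse | drop_vowels ; probe: "rnlvhfwgtmm"

Check, running the answer program on each example:
  "fcpvybbrdxva" -> "avxdrbbyvpcf" -> "vxdrbbyvpcf"
  "rdso" -> "osdr" -> "sdr"
  "gygiudo" -> "oduigyg" -> "dgyg"
  "hzvxweego" -> "ogeewxvzh" -> "gwxvzh"
  probe: "mmtogwfhvlnr" -> "rnlvhfwgotmm" -> "rnlvhfwgtmm"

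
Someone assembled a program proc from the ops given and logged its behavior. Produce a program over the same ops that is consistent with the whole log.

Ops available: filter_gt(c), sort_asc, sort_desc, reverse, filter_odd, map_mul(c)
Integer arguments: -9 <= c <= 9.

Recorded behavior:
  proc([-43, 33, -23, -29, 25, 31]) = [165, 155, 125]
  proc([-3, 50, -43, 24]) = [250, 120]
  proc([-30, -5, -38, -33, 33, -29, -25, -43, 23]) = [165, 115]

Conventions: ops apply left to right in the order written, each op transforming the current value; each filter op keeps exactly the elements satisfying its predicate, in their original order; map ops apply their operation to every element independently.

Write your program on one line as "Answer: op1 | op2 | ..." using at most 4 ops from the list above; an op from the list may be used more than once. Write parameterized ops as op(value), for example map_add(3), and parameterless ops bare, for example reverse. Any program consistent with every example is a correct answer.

map_mul(5) | filter_gt(-1) | sort_asc | reverse

Check, running the answer program on each example:
  [-43, 33, -23, -29, 25, 31] -> [-215, 165, -115, -145, 125, 155] -> [165, 125, 155] -> [125, 155, 165] -> [165, 155, 125]
  [-3, 50, -43, 24] -> [-15, 250, -215, 120] -> [250, 120] -> [120, 250] -> [250, 120]
  [-30, -5, -38, -33, 33, -29, -25, -43, 23] -> [-150, -25, -190, -165, 165, -145, -125, -215, 115] -> [165, 115] -> [115, 165] -> [165, 115]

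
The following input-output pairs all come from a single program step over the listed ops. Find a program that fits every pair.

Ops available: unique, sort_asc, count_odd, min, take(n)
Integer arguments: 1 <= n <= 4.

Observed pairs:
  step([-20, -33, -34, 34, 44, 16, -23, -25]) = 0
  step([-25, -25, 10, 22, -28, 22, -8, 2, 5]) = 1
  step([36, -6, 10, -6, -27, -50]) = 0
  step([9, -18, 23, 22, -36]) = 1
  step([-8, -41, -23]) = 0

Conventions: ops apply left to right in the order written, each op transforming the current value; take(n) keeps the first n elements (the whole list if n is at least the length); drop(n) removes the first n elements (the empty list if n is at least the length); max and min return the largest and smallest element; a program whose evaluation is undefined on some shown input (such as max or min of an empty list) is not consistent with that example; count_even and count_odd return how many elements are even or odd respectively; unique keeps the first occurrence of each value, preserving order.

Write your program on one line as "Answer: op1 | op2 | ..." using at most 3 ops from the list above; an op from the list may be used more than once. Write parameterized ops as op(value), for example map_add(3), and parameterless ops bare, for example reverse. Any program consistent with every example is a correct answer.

take(1) | count_odd

Check, running the answer program on each example:
  [-20, -33, -34, 34, 44, 16, -23, -25] -> [-20] -> 0
  [-25, -25, 10, 22, -28, 22, -8, 2, 5] -> [-25] -> 1
  [36, -6, 10, -6, -27, -50] -> [36] -> 0
  [9, -18, 23, 22, -36] -> [9] -> 1
  [-8, -41, -23] -> [-8] -> 0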